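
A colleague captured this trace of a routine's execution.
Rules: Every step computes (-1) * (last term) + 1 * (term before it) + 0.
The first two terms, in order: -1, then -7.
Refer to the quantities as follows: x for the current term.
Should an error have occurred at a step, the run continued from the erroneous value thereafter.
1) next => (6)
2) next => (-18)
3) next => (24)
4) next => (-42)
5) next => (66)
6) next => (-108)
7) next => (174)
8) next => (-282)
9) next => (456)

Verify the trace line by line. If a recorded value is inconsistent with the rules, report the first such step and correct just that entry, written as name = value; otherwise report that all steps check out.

Recomputing the run from the initial state:
step 1: x = 6
step 2: x = -13
step 3: x = 19
step 4: x = -32
step 5: x = 51
step 6: x = -83
step 7: x = 134
step 8: x = -217
step 9: x = 351
The first disagreement with the trace is at step 2, where the value should be x = -13.

step 2, x = -13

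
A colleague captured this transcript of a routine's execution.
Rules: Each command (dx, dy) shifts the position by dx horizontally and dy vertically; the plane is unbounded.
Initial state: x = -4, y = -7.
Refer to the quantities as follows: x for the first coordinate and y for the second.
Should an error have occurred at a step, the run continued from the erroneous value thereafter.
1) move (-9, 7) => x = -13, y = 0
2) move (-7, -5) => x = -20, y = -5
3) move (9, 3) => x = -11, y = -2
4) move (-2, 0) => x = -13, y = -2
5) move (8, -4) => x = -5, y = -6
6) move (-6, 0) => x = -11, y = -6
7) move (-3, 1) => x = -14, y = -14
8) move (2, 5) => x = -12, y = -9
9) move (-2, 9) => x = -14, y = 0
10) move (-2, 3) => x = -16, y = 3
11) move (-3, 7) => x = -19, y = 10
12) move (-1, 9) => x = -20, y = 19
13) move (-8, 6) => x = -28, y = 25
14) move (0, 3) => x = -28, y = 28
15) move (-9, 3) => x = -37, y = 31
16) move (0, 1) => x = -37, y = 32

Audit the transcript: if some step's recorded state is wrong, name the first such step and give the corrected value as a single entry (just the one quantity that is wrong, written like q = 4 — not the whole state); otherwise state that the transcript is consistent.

Recomputing the run from the initial state:
step 1: x = -13, y = 0
step 2: x = -20, y = -5
step 3: x = -11, y = -2
step 4: x = -13, y = -2
step 5: x = -5, y = -6
step 6: x = -11, y = -6
step 7: x = -14, y = -5
step 8: x = -12, y = 0
step 9: x = -14, y = 9
step 10: x = -16, y = 12
step 11: x = -19, y = 19
step 12: x = -20, y = 28
step 13: x = -28, y = 34
step 14: x = -28, y = 37
step 15: x = -37, y = 40
step 16: x = -37, y = 41
The first disagreement with the transcript is at step 7, where the value should be y = -5.

step 7, y = -5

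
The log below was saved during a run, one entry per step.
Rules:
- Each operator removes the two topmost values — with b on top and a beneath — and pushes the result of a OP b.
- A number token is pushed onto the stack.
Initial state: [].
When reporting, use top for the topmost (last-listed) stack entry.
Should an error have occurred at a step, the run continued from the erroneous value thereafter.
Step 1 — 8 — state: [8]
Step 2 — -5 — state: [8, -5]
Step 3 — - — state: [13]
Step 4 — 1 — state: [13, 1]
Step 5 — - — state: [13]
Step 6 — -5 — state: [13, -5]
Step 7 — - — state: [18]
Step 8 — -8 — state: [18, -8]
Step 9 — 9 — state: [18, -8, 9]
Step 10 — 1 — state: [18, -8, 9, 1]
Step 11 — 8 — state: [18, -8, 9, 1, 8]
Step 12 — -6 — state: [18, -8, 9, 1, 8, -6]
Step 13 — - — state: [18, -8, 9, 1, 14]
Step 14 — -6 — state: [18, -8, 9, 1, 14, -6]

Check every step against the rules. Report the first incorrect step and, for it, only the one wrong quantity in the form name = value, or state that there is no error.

Recomputing the run from the initial state:
step 1: [8]
step 2: [8, -5]
step 3: [13]
step 4: [13, 1]
step 5: [12]
step 6: [12, -5]
step 7: [17]
step 8: [17, -8]
step 9: [17, -8, 9]
step 10: [17, -8, 9, 1]
step 11: [17, -8, 9, 1, 8]
step 12: [17, -8, 9, 1, 8, -6]
step 13: [17, -8, 9, 1, 14]
step 14: [17, -8, 9, 1, 14, -6]
The first disagreement with the log is at step 5, where the value should be top = 12.

step 5, top = 12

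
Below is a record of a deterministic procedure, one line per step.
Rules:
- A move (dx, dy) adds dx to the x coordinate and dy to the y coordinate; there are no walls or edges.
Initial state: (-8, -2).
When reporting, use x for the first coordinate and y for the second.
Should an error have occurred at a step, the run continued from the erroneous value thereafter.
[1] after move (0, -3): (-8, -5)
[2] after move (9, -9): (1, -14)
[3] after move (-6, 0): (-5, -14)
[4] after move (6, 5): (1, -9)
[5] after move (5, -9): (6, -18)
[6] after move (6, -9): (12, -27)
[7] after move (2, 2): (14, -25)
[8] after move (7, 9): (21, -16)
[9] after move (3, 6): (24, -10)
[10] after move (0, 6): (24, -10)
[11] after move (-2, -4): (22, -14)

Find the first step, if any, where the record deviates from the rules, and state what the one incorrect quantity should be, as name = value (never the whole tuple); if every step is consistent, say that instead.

step 10, y = -4

Step 1: x = -8 + (0) = -8, y = -2 + (-3) = -5 — agrees with the record.
Step 2: x = -8 + (9) = 1, y = -5 + (-9) = -14 — consistent with the record.
Step 3: x = 1 + (-6) = -5, y = -14 + (0) = -14 — checks out.
Step 4: x = -5 + (6) = 1, y = -14 + (5) = -9 — consistent with the record.
Step 5: x = 1 + (5) = 6, y = -9 + (-9) = -18 — in agreement.
Step 6: x = 6 + (6) = 12, y = -18 + (-9) = -27 — confirmed correct.
Step 7: x = 12 + (2) = 14, y = -27 + (2) = -25 — in agreement.
Step 8: x = 14 + (7) = 21, y = -25 + (9) = -16 — no discrepancy.
Step 9: x = 21 + (3) = 24, y = -16 + (6) = -10 — exactly as logged.
Step 10: x = 24 + (0) = 24, y = -10 + (6) = -4 — a discrepancy with the record.
The earliest wrong entry is at step 10: it should read y = -4.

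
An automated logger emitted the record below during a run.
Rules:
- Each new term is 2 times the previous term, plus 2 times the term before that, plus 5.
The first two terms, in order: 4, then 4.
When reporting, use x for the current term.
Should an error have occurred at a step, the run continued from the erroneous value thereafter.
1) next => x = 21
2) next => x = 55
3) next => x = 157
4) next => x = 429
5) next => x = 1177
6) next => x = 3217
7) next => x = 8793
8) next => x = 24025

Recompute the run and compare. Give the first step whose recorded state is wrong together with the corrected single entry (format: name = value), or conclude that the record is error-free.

step 1: x = 2*(4) + (2)*(4) + (5) = 21 -> consistent with the record
step 2: x = 2*(21) + (2)*(4) + (5) = 55 -> agrees with the record
step 3: x = 2*(55) + (2)*(21) + (5) = 157 -> in agreement
step 4: x = 2*(157) + (2)*(55) + (5) = 429 -> agrees with the record
step 5: x = 2*(429) + (2)*(157) + (5) = 1177 -> no discrepancy
step 6: x = 2*(1177) + (2)*(429) + (5) = 3217 -> confirmed correct
step 7: x = 2*(3217) + (2)*(1177) + (5) = 8793 -> in agreement
step 8: x = 2*(8793) + (2)*(3217) + (5) = 24025 -> confirmed correct
The whole run recomputes cleanly — no discrepancies.

no error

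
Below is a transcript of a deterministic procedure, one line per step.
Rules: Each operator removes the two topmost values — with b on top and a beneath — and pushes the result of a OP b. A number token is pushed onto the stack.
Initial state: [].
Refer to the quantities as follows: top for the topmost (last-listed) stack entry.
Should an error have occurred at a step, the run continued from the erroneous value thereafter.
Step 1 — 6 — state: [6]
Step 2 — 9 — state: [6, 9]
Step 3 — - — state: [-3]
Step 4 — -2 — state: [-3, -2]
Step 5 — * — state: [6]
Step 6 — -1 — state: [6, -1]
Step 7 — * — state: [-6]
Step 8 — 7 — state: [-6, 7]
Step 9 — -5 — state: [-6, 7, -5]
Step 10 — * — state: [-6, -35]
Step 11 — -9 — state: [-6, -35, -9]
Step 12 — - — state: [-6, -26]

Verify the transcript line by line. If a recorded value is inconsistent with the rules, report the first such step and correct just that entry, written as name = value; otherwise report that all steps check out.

Recomputing the run from the initial state:
step 1: [6]
step 2: [6, 9]
step 3: [-3]
step 4: [-3, -2]
step 5: [6]
step 6: [6, -1]
step 7: [-6]
step 8: [-6, 7]
step 9: [-6, 7, -5]
step 10: [-6, -35]
step 11: [-6, -35, -9]
step 12: [-6, -26]
This matches the transcript at every step.

no error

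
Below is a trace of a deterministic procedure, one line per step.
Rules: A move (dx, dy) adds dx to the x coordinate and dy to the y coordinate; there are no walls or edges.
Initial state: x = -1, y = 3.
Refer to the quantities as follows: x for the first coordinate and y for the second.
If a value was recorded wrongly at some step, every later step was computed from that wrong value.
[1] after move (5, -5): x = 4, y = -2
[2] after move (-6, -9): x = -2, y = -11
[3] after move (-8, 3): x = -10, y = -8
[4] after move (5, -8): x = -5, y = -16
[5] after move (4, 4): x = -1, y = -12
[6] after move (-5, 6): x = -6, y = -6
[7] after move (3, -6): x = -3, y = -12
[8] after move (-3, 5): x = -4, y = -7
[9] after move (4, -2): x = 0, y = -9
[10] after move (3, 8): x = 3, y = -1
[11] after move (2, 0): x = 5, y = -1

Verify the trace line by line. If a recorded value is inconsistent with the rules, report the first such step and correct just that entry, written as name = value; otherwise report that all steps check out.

step 8, x = -6

step 1: x = -1 + (5) = 4, y = 3 + (-5) = -2 -> confirmed correct
step 2: x = 4 + (-6) = -2, y = -2 + (-9) = -11 -> exactly as logged
step 3: x = -2 + (-8) = -10, y = -11 + (3) = -8 -> agrees with the trace
step 4: x = -10 + (5) = -5, y = -8 + (-8) = -16 -> in agreement
step 5: x = -5 + (4) = -1, y = -16 + (4) = -12 -> matches
step 6: x = -1 + (-5) = -6, y = -12 + (6) = -6 -> agrees with the trace
step 7: x = -6 + (3) = -3, y = -6 + (-6) = -12 -> exactly as logged
step 8: x = -3 + (-3) = -6, y = -12 + (5) = -7 -> a discrepancy with the trace
So the first discrepancy is step 8, where the right value is x = -6.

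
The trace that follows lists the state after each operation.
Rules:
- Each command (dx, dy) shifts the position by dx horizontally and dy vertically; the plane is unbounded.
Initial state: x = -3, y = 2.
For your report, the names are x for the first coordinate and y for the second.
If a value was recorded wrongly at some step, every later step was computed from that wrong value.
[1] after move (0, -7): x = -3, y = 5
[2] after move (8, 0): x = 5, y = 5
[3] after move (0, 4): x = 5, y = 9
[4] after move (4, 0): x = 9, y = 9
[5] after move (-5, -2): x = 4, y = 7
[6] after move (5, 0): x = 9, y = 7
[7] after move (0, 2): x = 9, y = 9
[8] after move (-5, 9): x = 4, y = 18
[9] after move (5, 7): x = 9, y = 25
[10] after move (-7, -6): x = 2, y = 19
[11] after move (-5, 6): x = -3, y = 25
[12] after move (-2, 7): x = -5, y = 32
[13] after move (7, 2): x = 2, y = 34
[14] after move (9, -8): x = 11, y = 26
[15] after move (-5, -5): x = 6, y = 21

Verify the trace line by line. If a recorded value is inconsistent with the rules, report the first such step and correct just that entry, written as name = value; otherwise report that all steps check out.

step 1, y = -5

Recomputing the run from the initial state:
step 1: x = -3, y = -5
step 2: x = 5, y = -5
step 3: x = 5, y = -1
step 4: x = 9, y = -1
step 5: x = 4, y = -3
step 6: x = 9, y = -3
step 7: x = 9, y = -1
step 8: x = 4, y = 8
step 9: x = 9, y = 15
step 10: x = 2, y = 9
step 11: x = -3, y = 15
step 12: x = -5, y = 22
step 13: x = 2, y = 24
step 14: x = 11, y = 16
step 15: x = 6, y = 11
The first disagreement with the trace is at step 1, where the value should be y = -5.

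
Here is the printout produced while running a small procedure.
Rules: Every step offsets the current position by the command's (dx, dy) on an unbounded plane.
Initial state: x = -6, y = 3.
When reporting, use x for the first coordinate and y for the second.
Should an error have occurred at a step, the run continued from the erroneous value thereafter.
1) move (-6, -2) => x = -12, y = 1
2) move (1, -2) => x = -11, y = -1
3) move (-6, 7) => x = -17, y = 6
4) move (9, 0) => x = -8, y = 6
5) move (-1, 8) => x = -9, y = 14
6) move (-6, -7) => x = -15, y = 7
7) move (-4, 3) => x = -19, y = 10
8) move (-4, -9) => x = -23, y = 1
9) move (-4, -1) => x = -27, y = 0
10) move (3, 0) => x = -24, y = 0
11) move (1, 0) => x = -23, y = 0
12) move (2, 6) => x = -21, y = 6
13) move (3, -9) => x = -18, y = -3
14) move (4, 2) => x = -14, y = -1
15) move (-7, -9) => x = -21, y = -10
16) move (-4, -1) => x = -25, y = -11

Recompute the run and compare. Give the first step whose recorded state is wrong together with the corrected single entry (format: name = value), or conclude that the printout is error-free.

no error

Recomputing the run from the initial state:
step 1: x = -12, y = 1
step 2: x = -11, y = -1
step 3: x = -17, y = 6
step 4: x = -8, y = 6
step 5: x = -9, y = 14
step 6: x = -15, y = 7
step 7: x = -19, y = 10
step 8: x = -23, y = 1
step 9: x = -27, y = 0
step 10: x = -24, y = 0
step 11: x = -23, y = 0
step 12: x = -21, y = 6
step 13: x = -18, y = -3
step 14: x = -14, y = -1
step 15: x = -21, y = -10
step 16: x = -25, y = -11
This matches the printout at every step.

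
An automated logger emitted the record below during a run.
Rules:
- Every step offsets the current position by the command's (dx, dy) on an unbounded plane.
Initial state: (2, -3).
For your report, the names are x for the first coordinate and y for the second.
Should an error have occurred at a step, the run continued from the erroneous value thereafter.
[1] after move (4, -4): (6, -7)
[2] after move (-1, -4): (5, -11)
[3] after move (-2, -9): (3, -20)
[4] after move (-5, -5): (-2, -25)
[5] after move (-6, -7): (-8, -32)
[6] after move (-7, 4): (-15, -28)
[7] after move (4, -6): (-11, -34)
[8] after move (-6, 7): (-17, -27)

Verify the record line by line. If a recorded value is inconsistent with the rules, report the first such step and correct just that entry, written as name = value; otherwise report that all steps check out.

no error

Recomputing the run from the initial state:
step 1: x = 6, y = -7
step 2: x = 5, y = -11
step 3: x = 3, y = -20
step 4: x = -2, y = -25
step 5: x = -8, y = -32
step 6: x = -15, y = -28
step 7: x = -11, y = -34
step 8: x = -17, y = -27
This matches the record at every step.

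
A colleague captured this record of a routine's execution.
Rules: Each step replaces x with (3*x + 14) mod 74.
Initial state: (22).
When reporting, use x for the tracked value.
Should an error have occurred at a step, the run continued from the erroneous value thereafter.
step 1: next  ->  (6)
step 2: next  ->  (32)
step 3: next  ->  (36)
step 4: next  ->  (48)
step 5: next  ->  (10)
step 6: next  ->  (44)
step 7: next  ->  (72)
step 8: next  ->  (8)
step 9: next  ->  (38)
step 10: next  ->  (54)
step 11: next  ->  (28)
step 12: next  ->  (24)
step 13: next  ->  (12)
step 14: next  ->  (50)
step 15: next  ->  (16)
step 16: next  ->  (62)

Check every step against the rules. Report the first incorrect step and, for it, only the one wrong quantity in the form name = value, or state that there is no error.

Recomputing the run from the initial state:
step 1: x = 6
step 2: x = 32
step 3: x = 36
step 4: x = 48
step 5: x = 10
step 6: x = 44
step 7: x = 72
step 8: x = 8
step 9: x = 38
step 10: x = 54
step 11: x = 28
step 12: x = 24
step 13: x = 12
step 14: x = 50
step 15: x = 16
step 16: x = 62
This matches the record at every step.

no error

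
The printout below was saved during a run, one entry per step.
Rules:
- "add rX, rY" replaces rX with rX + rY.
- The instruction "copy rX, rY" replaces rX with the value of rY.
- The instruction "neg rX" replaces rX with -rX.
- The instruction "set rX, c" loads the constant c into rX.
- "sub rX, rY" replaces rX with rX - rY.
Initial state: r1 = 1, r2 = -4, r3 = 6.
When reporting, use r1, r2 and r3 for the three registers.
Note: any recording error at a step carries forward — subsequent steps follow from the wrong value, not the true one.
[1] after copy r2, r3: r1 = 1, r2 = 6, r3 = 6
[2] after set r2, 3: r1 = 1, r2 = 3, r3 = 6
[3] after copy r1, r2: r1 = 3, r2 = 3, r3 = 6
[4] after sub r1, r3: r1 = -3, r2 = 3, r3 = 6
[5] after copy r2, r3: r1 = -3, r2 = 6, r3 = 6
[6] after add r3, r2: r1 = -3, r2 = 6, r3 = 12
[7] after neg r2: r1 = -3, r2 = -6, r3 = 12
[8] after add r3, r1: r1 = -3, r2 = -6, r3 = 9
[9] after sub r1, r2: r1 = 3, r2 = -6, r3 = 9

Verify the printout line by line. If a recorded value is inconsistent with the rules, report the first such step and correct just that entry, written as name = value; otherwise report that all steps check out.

no error

step 1: r2 = 6 -> matches
step 2: r2 = 3 -> same as recorded
step 3: r1 = 3 -> no discrepancy
step 4: r1 = 3 - 6 = -3 -> exactly as logged
step 5: r2 = 6 -> no discrepancy
step 6: r3 = 6 + 6 = 12 -> no discrepancy
step 7: r2 = -(6) = -6 -> in agreement
step 8: r3 = 12 + -3 = 9 -> agrees with the printout
step 9: r1 = -3 - -6 = 3 -> consistent with the printout
The recomputation confirms every line.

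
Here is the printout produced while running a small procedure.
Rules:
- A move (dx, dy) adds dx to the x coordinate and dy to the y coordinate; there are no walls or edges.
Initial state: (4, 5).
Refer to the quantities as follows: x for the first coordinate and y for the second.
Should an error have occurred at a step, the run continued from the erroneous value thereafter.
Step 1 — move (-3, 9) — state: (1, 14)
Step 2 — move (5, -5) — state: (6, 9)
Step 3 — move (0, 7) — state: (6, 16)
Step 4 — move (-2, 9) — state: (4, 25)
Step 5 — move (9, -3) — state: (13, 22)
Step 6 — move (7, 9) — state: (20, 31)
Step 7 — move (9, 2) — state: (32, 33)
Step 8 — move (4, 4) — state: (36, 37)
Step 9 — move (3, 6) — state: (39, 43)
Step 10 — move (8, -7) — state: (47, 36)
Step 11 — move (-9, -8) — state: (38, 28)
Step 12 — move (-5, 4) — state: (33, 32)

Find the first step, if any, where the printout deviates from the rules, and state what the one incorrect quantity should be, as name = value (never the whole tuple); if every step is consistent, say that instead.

1. x = 4 + (-3) = 1, y = 5 + (9) = 14 (verified)
2. x = 1 + (5) = 6, y = 14 + (-5) = 9 (no discrepancy)
3. x = 6 + (0) = 6, y = 9 + (7) = 16 (matches)
4. x = 6 + (-2) = 4, y = 16 + (9) = 25 (agrees with the printout)
5. x = 4 + (9) = 13, y = 25 + (-3) = 22 (agrees with the printout)
6. x = 13 + (7) = 20, y = 22 + (9) = 31 (checks out)
7. x = 20 + (9) = 29, y = 31 + (2) = 33 (not what was recorded)
Conclusion: step 7 carries the first error; the entry should be x = 29.

step 7, x = 29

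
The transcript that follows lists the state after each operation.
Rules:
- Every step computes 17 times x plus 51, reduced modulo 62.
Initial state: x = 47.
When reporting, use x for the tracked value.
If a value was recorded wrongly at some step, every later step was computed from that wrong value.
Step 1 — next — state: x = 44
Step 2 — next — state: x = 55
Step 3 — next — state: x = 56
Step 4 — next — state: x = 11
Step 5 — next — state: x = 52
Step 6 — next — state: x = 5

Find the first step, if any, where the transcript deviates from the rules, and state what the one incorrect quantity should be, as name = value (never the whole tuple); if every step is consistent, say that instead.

1. x = (17*47 + 51) mod 62 = 44 (in agreement)
2. x = (17*44 + 51) mod 62 = 55 (no discrepancy)
3. x = (17*55 + 51) mod 62 = 56 (confirmed correct)
4. x = (17*56 + 51) mod 62 = 11 (agrees with the transcript)
5. x = (17*11 + 51) mod 62 = 52 (same as recorded)
6. x = (17*52 + 51) mod 62 = 5 (consistent with the transcript)
All entries verified; no error found.

no error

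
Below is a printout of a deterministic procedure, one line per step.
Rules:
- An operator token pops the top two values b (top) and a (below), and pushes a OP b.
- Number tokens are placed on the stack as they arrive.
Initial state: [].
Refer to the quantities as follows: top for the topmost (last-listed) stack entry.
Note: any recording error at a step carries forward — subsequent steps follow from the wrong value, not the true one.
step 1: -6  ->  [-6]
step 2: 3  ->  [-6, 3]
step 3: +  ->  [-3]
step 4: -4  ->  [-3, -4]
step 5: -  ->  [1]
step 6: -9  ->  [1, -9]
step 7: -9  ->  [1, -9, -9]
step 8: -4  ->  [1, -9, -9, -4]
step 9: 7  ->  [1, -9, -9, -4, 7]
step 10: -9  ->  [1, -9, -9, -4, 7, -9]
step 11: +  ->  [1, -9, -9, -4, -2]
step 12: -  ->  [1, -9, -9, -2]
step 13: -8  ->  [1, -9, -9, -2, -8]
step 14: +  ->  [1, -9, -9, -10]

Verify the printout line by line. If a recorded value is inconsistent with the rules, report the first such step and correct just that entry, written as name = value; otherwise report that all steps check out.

Recomputing the run from the initial state:
step 1: [-6]
step 2: [-6, 3]
step 3: [-3]
step 4: [-3, -4]
step 5: [1]
step 6: [1, -9]
step 7: [1, -9, -9]
step 8: [1, -9, -9, -4]
step 9: [1, -9, -9, -4, 7]
step 10: [1, -9, -9, -4, 7, -9]
step 11: [1, -9, -9, -4, -2]
step 12: [1, -9, -9, -2]
step 13: [1, -9, -9, -2, -8]
step 14: [1, -9, -9, -10]
This matches the printout at every step.

no error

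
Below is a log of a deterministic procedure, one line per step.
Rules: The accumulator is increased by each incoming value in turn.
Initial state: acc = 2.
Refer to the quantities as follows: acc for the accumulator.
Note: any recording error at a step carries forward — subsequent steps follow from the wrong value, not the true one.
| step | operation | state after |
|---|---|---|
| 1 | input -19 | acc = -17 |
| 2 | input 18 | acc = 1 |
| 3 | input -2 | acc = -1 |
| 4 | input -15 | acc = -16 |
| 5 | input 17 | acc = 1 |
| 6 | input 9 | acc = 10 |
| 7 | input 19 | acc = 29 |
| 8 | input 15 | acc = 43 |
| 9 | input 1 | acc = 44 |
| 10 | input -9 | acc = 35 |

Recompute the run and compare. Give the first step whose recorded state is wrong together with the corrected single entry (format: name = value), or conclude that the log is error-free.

step 8, acc = 44

step 1: acc = 2 + -19 = -17 -> matches
step 2: acc = -17 + 18 = 1 -> agrees with the log
step 3: acc = 1 + -2 = -1 -> in agreement
step 4: acc = -1 + -15 = -16 -> consistent with the log
step 5: acc = -16 + 17 = 1 -> verified
step 6: acc = 1 + 9 = 10 -> exactly as logged
step 7: acc = 10 + 19 = 29 -> checks out
step 8: acc = 29 + 15 = 44 -> not what was recorded
The audit stops at step 8: the recorded entry is wrong and should be acc = 44.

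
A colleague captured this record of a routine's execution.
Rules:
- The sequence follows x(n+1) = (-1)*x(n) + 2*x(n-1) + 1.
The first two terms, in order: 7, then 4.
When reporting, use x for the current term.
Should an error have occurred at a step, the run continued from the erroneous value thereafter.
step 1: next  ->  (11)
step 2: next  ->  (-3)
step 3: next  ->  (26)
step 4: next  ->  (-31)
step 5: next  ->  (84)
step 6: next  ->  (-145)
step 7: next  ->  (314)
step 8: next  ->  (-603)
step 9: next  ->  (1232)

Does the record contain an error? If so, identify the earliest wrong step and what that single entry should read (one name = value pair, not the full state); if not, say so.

step 2, x = -2

step 1: x = -1*(4) + (2)*(7) + (1) = 11 -> confirmed correct
step 2: x = -1*(11) + (2)*(4) + (1) = -2 -> first mismatch against the record
The earliest wrong entry is at step 2: it should read x = -2.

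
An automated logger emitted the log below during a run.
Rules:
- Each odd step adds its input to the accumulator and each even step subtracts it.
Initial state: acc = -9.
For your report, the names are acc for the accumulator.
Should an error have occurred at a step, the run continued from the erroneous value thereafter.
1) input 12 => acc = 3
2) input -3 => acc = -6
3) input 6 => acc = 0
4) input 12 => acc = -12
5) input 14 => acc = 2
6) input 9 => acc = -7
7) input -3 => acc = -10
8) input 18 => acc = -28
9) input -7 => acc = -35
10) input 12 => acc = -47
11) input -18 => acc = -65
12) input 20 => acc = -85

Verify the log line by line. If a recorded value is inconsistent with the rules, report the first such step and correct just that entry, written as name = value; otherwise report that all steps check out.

step 2, acc = 6

Recomputing the run from the initial state:
step 1: acc = 3
step 2: acc = 6
step 3: acc = 12
step 4: acc = 0
step 5: acc = 14
step 6: acc = 5
step 7: acc = 2
step 8: acc = -16
step 9: acc = -23
step 10: acc = -35
step 11: acc = -53
step 12: acc = -73
The first disagreement with the log is at step 2, where the value should be acc = 6.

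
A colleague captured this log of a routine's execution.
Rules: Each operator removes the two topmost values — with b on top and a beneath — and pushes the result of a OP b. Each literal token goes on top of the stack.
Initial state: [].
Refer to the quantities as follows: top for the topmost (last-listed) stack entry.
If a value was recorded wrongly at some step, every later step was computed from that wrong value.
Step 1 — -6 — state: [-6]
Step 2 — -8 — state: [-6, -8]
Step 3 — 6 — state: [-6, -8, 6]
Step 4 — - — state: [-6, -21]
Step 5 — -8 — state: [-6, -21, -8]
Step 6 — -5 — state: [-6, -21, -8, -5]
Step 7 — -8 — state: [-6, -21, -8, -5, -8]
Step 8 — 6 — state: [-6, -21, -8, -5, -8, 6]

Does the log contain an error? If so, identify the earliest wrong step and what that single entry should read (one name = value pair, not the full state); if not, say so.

step 4, top = -14

1. push -6: top = -6 (agrees with the log)
2. push -8: top = -8 (confirmed correct)
3. push 6: top = 6 (same as recorded)
4. -8 - 6 = -14 (the log disagrees here)
The earliest wrong entry is at step 4: it should read top = -14.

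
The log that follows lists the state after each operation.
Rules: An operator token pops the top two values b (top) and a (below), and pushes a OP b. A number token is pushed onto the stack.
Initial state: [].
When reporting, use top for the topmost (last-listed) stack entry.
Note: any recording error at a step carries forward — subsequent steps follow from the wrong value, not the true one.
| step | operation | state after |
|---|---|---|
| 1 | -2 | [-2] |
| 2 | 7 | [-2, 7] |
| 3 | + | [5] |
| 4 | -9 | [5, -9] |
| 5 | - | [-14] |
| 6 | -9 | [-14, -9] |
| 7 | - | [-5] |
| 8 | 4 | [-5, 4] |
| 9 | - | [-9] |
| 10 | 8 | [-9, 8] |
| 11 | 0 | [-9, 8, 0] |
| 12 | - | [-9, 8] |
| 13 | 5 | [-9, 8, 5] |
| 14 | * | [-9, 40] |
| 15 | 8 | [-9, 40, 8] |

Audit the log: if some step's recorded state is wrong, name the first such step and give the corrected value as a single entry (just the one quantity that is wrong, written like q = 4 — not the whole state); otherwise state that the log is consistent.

step 5, top = 14

Recomputing the run from the initial state:
step 1: [-2]
step 2: [-2, 7]
step 3: [5]
step 4: [5, -9]
step 5: [14]
step 6: [14, -9]
step 7: [23]
step 8: [23, 4]
step 9: [19]
step 10: [19, 8]
step 11: [19, 8, 0]
step 12: [19, 8]
step 13: [19, 8, 5]
step 14: [19, 40]
step 15: [19, 40, 8]
The first disagreement with the log is at step 5, where the value should be top = 14.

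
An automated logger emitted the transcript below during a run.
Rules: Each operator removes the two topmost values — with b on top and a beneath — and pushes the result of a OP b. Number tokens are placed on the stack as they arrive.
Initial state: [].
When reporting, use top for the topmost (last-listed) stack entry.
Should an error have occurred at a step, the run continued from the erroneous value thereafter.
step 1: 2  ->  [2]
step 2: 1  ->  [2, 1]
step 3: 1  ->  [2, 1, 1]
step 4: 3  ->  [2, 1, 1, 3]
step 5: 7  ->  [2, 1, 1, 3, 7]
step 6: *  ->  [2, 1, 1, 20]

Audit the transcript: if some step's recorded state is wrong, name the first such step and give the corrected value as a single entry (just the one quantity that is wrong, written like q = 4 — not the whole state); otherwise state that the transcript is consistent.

step 6, top = 21

step 1: push 2: top = 2 -> agrees with the transcript
step 2: push 1: top = 1 -> same as recorded
step 3: push 1: top = 1 -> agrees with the transcript
step 4: push 3: top = 3 -> exactly as logged
step 5: push 7: top = 7 -> consistent with the transcript
step 6: 3 * 7 = 21 -> a discrepancy with the transcript
First incorrect step: 6; the correct value is top = 21.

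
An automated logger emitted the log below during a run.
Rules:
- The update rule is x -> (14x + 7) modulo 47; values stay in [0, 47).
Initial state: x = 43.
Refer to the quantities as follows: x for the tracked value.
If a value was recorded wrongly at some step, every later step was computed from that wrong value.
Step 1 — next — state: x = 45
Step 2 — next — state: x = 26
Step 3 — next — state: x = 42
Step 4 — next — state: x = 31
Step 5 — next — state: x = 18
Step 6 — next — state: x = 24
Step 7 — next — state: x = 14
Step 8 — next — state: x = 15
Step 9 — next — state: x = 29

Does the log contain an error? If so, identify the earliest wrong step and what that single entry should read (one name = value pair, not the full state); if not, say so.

no error

Step 1: x = (14*43 + 7) mod 47 = 45 — confirmed correct.
Step 2: x = (14*45 + 7) mod 47 = 26 — agrees with the log.
Step 3: x = (14*26 + 7) mod 47 = 42 — confirmed correct.
Step 4: x = (14*42 + 7) mod 47 = 31 — exactly as logged.
Step 5: x = (14*31 + 7) mod 47 = 18 — matches.
Step 6: x = (14*18 + 7) mod 47 = 24 — no discrepancy.
Step 7: x = (14*24 + 7) mod 47 = 14 — checks out.
Step 8: x = (14*14 + 7) mod 47 = 15 — no discrepancy.
Step 9: x = (14*15 + 7) mod 47 = 29 — confirmed correct.
The recomputation confirms every line.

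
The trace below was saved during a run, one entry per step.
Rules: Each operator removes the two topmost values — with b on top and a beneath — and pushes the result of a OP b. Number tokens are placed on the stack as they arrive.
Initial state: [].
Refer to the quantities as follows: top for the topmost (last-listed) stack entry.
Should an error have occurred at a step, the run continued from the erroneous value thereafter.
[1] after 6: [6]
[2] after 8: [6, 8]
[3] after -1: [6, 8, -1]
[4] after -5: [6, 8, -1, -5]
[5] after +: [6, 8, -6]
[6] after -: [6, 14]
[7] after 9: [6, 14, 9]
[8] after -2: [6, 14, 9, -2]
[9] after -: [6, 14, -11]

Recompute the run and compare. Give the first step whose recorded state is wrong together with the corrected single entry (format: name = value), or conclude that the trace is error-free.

step 9, top = 11

Recomputing the run from the initial state:
step 1: [6]
step 2: [6, 8]
step 3: [6, 8, -1]
step 4: [6, 8, -1, -5]
step 5: [6, 8, -6]
step 6: [6, 14]
step 7: [6, 14, 9]
step 8: [6, 14, 9, -2]
step 9: [6, 14, 11]
The first disagreement with the trace is at step 9, where the value should be top = 11.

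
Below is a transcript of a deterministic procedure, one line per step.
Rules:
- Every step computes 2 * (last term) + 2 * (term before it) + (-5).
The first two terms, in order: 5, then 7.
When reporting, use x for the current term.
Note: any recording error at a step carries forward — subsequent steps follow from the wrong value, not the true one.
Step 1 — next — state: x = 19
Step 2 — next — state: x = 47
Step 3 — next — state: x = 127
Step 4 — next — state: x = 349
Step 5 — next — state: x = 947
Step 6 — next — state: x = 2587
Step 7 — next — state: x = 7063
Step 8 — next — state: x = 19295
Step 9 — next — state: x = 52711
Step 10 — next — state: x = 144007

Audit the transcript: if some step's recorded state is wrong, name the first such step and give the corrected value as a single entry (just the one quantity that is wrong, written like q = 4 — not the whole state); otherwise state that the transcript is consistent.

Recomputing the run from the initial state:
step 1: x = 19
step 2: x = 47
step 3: x = 127
step 4: x = 343
step 5: x = 935
step 6: x = 2551
step 7: x = 6967
step 8: x = 19031
step 9: x = 51991
step 10: x = 142039
The first disagreement with the transcript is at step 4, where the value should be x = 343.

step 4, x = 343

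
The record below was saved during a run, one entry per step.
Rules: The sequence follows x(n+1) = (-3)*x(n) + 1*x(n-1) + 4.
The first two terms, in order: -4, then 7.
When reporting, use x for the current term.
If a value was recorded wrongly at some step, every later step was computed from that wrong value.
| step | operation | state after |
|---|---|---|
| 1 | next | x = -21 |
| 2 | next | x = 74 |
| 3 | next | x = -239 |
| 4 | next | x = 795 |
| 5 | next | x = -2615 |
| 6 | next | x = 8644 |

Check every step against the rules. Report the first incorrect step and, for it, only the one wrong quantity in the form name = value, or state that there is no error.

step 5, x = -2620

step 1: x = -3*(7) + (1)*(-4) + (4) = -21 -> same as recorded
step 2: x = -3*(-21) + (1)*(7) + (4) = 74 -> in agreement
step 3: x = -3*(74) + (1)*(-21) + (4) = -239 -> verified
step 4: x = -3*(-239) + (1)*(74) + (4) = 795 -> agrees with the record
step 5: x = -3*(795) + (1)*(-239) + (4) = -2620 -> first mismatch against the record
Conclusion: step 5 carries the first error; the entry should be x = -2620.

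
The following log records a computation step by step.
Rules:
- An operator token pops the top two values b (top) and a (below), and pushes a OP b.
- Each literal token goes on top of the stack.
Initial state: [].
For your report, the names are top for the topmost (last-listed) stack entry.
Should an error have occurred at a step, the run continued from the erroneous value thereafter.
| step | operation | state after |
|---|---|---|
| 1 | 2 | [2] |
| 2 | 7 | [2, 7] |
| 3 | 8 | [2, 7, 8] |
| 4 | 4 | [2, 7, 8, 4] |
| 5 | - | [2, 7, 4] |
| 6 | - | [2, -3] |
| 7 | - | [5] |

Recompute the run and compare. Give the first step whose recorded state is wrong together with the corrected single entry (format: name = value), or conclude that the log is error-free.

step 6, top = 3

Recomputing the run from the initial state:
step 1: [2]
step 2: [2, 7]
step 3: [2, 7, 8]
step 4: [2, 7, 8, 4]
step 5: [2, 7, 4]
step 6: [2, 3]
step 7: [-1]
The first disagreement with the log is at step 6, where the value should be top = 3.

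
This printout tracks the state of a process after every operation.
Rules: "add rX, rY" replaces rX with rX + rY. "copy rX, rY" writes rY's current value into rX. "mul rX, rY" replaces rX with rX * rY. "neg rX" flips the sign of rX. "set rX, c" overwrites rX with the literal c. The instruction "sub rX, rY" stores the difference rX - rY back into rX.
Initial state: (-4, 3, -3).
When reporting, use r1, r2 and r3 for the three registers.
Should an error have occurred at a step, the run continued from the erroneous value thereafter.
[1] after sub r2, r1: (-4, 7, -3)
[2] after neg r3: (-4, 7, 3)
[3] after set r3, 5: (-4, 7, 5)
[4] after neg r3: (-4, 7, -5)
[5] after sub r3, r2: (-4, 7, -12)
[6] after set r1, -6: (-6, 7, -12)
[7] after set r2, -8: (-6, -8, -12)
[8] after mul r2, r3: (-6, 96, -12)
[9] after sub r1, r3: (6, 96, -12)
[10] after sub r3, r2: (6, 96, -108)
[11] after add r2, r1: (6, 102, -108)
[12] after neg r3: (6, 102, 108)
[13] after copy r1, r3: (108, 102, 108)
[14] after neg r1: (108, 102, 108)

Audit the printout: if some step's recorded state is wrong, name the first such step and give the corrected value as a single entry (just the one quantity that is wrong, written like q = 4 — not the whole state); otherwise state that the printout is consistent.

1. r2 = 3 - -4 = 7 (verified)
2. r3 = -(-3) = 3 (same as recorded)
3. r3 = 5 (no discrepancy)
4. r3 = -(5) = -5 (no discrepancy)
5. r3 = -5 - 7 = -12 (consistent with the printout)
6. r1 = -6 (no discrepancy)
7. r2 = -8 (verified)
8. r2 = -8 * -12 = 96 (verified)
9. r1 = -6 - -12 = 6 (consistent with the printout)
10. r3 = -12 - 96 = -108 (verified)
11. r2 = 96 + 6 = 102 (no discrepancy)
12. r3 = -(-108) = 108 (agrees with the printout)
13. r1 = 108 (matches)
14. r1 = -(108) = -108 (the printout disagrees here)
That makes step 14 the first incorrect line — r1 = -108 is what it should show.

step 14, r1 = -108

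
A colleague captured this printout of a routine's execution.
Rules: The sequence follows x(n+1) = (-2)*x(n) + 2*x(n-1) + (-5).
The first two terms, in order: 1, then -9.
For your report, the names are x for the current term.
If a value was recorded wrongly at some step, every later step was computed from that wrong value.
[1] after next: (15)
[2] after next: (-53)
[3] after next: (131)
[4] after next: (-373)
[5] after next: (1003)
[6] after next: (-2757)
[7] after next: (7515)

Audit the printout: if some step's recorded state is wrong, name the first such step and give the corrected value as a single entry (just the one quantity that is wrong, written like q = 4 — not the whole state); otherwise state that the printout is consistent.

Recomputing the run from the initial state:
step 1: x = 15
step 2: x = -53
step 3: x = 131
step 4: x = -373
step 5: x = 1003
step 6: x = -2757
step 7: x = 7515
This matches the printout at every step.

no error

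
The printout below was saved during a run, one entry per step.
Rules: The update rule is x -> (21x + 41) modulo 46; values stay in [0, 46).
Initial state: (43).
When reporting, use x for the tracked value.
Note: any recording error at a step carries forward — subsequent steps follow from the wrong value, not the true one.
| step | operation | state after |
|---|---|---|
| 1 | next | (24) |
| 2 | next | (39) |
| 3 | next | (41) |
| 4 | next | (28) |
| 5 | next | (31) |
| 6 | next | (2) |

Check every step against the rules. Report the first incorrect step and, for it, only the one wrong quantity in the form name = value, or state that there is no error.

1. x = (21*43 + 41) mod 46 = 24 (consistent with the printout)
2. x = (21*24 + 41) mod 46 = 39 (confirmed correct)
3. x = (21*39 + 41) mod 46 = 32 (the recorded entry deviates here)
The earliest wrong entry is at step 3: it should read x = 32.

step 3, x = 32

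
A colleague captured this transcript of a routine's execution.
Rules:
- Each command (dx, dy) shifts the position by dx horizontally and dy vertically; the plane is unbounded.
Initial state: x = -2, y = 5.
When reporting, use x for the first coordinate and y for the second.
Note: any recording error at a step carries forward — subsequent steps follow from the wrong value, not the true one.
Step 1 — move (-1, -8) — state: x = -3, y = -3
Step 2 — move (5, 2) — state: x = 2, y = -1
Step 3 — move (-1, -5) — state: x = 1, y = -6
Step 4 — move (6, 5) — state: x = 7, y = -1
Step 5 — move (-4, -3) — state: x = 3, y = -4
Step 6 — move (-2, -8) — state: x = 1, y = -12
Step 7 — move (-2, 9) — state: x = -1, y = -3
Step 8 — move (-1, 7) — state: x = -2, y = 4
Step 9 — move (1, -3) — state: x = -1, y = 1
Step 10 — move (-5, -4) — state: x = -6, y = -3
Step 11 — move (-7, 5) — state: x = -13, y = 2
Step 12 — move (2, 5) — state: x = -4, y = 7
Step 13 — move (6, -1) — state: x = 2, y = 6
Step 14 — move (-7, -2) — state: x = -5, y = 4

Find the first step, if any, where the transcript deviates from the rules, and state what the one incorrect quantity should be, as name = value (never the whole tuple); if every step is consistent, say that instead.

1. x = -2 + (-1) = -3, y = 5 + (-8) = -3 (matches)
2. x = -3 + (5) = 2, y = -3 + (2) = -1 (verified)
3. x = 2 + (-1) = 1, y = -1 + (-5) = -6 (agrees with the transcript)
4. x = 1 + (6) = 7, y = -6 + (5) = -1 (exactly as logged)
5. x = 7 + (-4) = 3, y = -1 + (-3) = -4 (no discrepancy)
6. x = 3 + (-2) = 1, y = -4 + (-8) = -12 (checks out)
7. x = 1 + (-2) = -1, y = -12 + (9) = -3 (exactly as logged)
8. x = -1 + (-1) = -2, y = -3 + (7) = 4 (same as recorded)
9. x = -2 + (1) = -1, y = 4 + (-3) = 1 (checks out)
10. x = -1 + (-5) = -6, y = 1 + (-4) = -3 (agrees with the transcript)
11. x = -6 + (-7) = -13, y = -3 + (5) = 2 (exactly as logged)
12. x = -13 + (2) = -11, y = 2 + (5) = 7 (first mismatch against the transcript)
First deviation found at step 12; the corrected entry is x = -11.

step 12, x = -11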